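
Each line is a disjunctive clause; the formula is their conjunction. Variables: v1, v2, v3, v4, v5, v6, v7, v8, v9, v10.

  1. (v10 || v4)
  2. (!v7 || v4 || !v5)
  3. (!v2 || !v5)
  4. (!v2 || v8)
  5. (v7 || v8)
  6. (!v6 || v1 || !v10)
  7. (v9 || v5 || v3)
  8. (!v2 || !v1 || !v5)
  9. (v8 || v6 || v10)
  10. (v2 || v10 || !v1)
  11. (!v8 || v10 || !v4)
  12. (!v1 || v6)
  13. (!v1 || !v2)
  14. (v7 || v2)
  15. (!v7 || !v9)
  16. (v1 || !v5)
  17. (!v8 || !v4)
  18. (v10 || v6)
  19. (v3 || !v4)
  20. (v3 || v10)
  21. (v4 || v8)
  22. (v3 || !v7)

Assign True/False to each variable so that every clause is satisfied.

v3 occurs only positively in the remaining clauses — set v3 = True.
Try v1 = False.
  then v5 is forced to False.
Try v2 = False.
  then v7 is forced to True.
  then v9 is forced to False.
For the remaining variables, v4 = False, v6 = False, v8 = True, v10 = True works.

v1=F, v2=F, v3=T, v4=F, v5=F, v6=F, v7=T, v8=T, v9=F, v10=T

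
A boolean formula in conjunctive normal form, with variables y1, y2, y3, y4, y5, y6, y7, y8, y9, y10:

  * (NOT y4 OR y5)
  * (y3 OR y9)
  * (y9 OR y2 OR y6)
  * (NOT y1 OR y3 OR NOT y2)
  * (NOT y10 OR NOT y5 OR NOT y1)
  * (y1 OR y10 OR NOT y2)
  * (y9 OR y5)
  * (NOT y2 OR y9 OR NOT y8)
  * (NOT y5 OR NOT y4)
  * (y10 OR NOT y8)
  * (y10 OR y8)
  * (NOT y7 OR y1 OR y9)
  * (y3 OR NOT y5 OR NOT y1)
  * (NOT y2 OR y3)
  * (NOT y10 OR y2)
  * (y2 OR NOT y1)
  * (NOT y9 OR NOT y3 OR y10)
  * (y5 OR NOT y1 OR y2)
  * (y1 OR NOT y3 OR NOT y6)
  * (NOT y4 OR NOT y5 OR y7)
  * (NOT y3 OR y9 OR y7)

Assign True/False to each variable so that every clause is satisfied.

y1=T  y2=T  y3=T  y4=F  y5=F  y6=T  y7=T  y8=F  y9=T  y10=T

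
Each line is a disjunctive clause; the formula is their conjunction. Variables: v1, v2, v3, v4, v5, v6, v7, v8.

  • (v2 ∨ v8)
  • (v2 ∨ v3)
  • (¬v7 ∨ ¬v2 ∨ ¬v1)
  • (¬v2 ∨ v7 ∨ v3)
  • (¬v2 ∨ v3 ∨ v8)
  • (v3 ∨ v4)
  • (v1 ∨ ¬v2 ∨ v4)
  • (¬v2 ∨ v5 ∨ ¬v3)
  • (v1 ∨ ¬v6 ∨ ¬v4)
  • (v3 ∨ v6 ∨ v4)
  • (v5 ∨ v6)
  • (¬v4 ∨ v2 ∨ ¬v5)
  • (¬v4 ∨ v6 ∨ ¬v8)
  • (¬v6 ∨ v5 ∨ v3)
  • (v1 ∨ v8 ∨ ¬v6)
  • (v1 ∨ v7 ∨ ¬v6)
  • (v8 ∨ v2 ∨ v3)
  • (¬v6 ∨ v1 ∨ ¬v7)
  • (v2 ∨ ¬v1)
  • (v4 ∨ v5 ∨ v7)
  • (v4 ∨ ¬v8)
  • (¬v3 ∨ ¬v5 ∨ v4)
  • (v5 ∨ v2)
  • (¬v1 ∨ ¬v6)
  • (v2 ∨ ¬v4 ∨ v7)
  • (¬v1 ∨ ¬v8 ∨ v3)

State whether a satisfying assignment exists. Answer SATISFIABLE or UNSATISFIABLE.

SATISFIABLE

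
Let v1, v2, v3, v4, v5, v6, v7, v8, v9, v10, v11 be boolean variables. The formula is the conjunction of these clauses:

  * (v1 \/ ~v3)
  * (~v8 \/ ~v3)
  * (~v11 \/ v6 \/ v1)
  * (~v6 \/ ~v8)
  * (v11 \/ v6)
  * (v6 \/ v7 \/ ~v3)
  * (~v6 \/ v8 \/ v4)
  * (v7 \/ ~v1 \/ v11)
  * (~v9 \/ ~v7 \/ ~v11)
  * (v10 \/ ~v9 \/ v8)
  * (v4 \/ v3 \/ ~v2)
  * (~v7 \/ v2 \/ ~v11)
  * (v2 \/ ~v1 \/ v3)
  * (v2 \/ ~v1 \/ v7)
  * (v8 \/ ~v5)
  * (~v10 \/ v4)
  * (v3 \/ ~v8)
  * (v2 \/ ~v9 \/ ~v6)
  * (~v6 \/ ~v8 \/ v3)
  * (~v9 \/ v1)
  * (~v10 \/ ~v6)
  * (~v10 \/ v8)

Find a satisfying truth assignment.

v1 = T  v2 = T  v3 = T  v4 = F  v5 = F  v6 = F  v7 = T  v8 = F  v9 = F  v10 = F  v11 = T

v5 occurs only negated in the remaining clauses — set v5 = False.
v9 occurs only negated in the remaining clauses — set v9 = False.
Try v1 = True.
Set v2 = True and propagate.
For the remaining variables, v3 = True, v4 = False, v6 = False, v7 = True, v8 = False, v10 = False, v11 = True works.
Every clause has at least one true literal under this assignment.
Check each clause:
  1. (~v3 \/ v1) — v1 is true.
  2. (~v8 \/ ~v3) — ~v8 is true.
  3. (v1 \/ v6 \/ ~v11) — v1 is true.
  4. (~v6 \/ ~v8) — ~v8 is true.
  5. (v6 \/ v11) — v11 is true.
  6. (~v3 \/ v7 \/ v6) — v7 is true.
  7. (v8 \/ ~v6 \/ v4) — ~v6 is true.
  8. (~v1 \/ v11 \/ v7) — v11 is true.
  9. (~v9 \/ ~v11 \/ ~v7) — ~v9 is true.
  10. (v10 \/ ~v9 \/ v8) — ~v9 is true.
  11. (v4 \/ v3 \/ ~v2) — v3 is true.
  12. (~v11 \/ v2 \/ ~v7) — v2 is true.
  13. (v3 \/ ~v1 \/ v2) — v2 is true.
  14. (~v1 \/ v7 \/ v2) — v2 is true.
  15. (~v5 \/ v8) — ~v5 is true.
  16. (v4 \/ ~v10) — ~v10 is true.
  17. (~v8 \/ v3) — ~v8 is true.
  18. (v2 \/ ~v6 \/ ~v9) — ~v6 is true.
  19. (v3 \/ ~v6 \/ ~v8) — ~v8 is true.
  20. (v1 \/ ~v9) — v1 is true.
  21. (~v6 \/ ~v10) — ~v6 is true.
  22. (v8 \/ ~v10) — ~v10 is true.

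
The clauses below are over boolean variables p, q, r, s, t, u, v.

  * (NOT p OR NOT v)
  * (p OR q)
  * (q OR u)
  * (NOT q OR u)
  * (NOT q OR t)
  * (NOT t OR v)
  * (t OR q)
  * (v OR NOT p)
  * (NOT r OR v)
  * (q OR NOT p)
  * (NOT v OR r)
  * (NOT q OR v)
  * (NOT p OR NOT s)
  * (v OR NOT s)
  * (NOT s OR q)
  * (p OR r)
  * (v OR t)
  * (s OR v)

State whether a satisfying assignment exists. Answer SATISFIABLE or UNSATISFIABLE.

SATISFIABLE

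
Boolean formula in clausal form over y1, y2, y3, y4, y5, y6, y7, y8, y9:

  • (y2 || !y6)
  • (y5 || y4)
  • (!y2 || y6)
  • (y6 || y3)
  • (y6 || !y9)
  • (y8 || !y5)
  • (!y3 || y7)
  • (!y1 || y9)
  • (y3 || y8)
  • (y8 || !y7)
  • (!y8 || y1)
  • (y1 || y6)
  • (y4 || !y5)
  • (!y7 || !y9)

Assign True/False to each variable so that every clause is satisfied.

y1=T  y2=T  y3=F  y4=T  y5=T  y6=T  y7=F  y8=T  y9=T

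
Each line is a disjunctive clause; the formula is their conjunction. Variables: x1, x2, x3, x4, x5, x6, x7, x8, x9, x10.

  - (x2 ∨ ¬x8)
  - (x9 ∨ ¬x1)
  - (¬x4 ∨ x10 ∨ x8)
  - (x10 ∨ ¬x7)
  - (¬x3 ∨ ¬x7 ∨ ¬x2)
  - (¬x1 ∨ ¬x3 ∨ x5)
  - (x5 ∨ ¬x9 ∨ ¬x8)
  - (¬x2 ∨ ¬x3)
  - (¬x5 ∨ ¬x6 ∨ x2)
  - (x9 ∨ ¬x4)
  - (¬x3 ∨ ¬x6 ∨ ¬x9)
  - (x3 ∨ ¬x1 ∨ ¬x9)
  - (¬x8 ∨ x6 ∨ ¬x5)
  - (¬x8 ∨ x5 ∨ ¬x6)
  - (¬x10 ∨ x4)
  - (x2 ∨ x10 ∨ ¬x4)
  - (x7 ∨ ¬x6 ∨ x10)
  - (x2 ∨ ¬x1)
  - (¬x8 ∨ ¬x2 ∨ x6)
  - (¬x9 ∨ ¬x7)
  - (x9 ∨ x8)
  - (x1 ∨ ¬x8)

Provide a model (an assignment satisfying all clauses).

Branch on x1: take x1 = False.
  then x8 is forced to False.
  then x9 is forced to True.
  then x7 is forced to False.
The remaining clauses are satisfied by x2 = True, x3 = False, x4 = True, x5 = False, x6 = False, x10 = True.

x1=F  x2=T  x3=F  x4=T  x5=F  x6=F  x7=F  x8=F  x9=T  x10=T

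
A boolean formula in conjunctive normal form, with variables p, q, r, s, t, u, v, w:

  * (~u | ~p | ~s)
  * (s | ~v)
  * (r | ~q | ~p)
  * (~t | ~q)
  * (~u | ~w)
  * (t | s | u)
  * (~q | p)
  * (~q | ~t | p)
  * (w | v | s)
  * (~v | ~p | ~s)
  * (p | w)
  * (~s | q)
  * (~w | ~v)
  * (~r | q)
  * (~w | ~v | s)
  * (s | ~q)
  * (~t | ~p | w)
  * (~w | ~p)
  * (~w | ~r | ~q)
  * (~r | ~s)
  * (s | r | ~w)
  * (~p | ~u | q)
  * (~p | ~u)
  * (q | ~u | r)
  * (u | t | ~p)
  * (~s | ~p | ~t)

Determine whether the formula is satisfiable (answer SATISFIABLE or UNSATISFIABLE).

UNSATISFIABLE

p = True:
  propagation gives w=False, t=False, u=False; an empty clause results — contradiction.
p = False:
  propagation gives q=False, w=True, u=False, s=False; an empty clause results — contradiction.
Every branch closes, so no satisfying assignment exists.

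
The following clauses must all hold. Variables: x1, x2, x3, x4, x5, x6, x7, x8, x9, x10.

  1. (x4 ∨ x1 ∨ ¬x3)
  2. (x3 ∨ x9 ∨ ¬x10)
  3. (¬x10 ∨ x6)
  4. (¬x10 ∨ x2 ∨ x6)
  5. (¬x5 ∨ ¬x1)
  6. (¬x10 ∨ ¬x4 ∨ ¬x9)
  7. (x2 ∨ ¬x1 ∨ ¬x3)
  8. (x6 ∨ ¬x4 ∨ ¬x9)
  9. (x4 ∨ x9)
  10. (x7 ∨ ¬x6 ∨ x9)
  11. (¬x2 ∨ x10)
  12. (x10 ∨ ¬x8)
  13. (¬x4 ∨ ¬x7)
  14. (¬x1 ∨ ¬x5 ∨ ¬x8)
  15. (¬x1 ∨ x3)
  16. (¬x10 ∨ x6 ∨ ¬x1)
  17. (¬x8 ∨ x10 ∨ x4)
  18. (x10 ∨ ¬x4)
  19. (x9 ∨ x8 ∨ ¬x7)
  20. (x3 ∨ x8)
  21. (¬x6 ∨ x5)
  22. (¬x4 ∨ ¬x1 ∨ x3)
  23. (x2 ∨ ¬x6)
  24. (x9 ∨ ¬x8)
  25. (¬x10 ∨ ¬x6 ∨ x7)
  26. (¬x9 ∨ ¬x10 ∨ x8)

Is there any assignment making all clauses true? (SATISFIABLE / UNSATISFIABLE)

SATISFIABLE

Set x1 = False and propagate.
Try x2 = True.
  then x10 is forced to True.
  then x6 is forced to True.
  then x5 is forced to True.
  then x7 is forced to True.
  then x4 is forced to False.
  then x3 is forced to False.
  then x9 is forced to True.
  then x8 is forced to True.
So x1=F  x2=T  x3=F  x4=F  x5=T  x6=T  x7=T  x8=T  x9=T  x10=T is a satisfying assignment.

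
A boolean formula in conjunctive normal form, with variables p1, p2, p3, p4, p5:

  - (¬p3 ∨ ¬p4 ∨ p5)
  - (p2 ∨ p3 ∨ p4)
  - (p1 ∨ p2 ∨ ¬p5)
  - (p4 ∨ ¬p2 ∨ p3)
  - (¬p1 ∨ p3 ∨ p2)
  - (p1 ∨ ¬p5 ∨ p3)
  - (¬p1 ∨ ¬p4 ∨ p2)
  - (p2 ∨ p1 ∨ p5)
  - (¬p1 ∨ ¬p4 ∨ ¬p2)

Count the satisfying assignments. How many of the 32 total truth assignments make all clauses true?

8

Satisfying assignments:
  p1=0 p2=1 p3=0 p4=1 p5=0
  p1=0 p2=1 p3=1 p4=0 p5=0
  p1=0 p2=1 p3=1 p4=0 p5=1
  p1=0 p2=1 p3=1 p4=1 p5=1
  p1=1 p2=0 p3=1 p4=0 p5=0
  p1=1 p2=0 p3=1 p4=0 p5=1
  p1=1 p2=1 p3=1 p4=0 p5=0
  p1=1 p2=1 p3=1 p4=0 p5=1
Count: 8.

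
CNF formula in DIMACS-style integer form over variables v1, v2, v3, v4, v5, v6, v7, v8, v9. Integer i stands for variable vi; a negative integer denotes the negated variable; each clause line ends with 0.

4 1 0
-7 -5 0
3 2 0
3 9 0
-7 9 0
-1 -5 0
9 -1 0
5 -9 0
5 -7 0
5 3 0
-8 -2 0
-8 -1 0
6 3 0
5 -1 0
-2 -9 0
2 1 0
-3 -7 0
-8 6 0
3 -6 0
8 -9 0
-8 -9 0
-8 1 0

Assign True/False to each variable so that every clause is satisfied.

v1=F, v2=T, v3=T, v4=T, v5=F, v6=F, v7=F, v8=F, v9=F

Check each clause:
  1. (v1 \/ v4) — v4 is true.
  2. (~v5 \/ ~v7) — ~v7 is true.
  3. (v2 \/ v3) — v2 is true.
  4. (v9 \/ v3) — v3 is true.
  5. (~v7 \/ v9) — ~v7 is true.
  6. (~v1 \/ ~v5) — ~v5 is true.
  7. (v9 \/ ~v1) — ~v1 is true.
  8. (v5 \/ ~v9) — ~v9 is true.
  9. (v5 \/ ~v7) — ~v7 is true.
  10. (v3 \/ v5) — v3 is true.
  11. (~v2 \/ ~v8) — ~v8 is true.
  12. (~v1 \/ ~v8) — ~v8 is true.
  13. (v3 \/ v6) — v3 is true.
  14. (v5 \/ ~v1) — ~v1 is true.
  15. (~v2 \/ ~v9) — ~v9 is true.
  16. (v1 \/ v2) — v2 is true.
  17. (~v7 \/ ~v3) — ~v7 is true.
  18. (~v8 \/ v6) — ~v8 is true.
  19. (v3 \/ ~v6) — ~v6 is true.
  20. (~v9 \/ v8) — ~v9 is true.
  21. (~v8 \/ ~v9) — ~v8 is true.
  22. (v1 \/ ~v8) — ~v8 is true.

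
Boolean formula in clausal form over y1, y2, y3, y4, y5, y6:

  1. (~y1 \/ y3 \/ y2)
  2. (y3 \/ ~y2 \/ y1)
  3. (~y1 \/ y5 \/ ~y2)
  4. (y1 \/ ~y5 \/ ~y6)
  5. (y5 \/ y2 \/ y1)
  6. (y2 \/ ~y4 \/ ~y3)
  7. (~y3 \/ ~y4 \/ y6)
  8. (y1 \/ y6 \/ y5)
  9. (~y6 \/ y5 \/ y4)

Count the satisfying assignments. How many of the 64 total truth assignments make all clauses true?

15

Split on y1, then y2.
  y1=1, y2=1: 7 of the 16 assignments to (y3,y4,y5,y6) work.
  y1=1, y2=0: remaining (y3,y4,y5,y6) ∈ {(1,0,0,0); (1,0,1,0); (1,0,1,1)} — 3.
  y1=0, y2=1: remaining (y3,y4,y5,y6) ∈ {(1,0,1,0); (1,1,0,1)} — 2.
  y1=0, y2=0: remaining (y3,y4,y5,y6) ∈ {(0,0,1,0); (0,1,1,0); (1,0,1,0)} — 3.
Total: 7 + 3 + 2 + 3 = 15.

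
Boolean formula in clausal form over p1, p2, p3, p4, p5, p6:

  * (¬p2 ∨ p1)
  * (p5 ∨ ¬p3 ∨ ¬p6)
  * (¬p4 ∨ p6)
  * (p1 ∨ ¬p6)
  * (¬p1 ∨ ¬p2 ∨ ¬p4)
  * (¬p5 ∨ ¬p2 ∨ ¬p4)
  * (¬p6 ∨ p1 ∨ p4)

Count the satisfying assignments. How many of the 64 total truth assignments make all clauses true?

Split on p1, then p4.
  p1=T, p4=T: remaining (p2,p3,p5,p6) ∈ {(F,F,F,T); (F,F,T,T); (F,T,T,T)} — 3.
  p1=T, p4=F: p2 free; 7 ways for (p3,p5,p6) × 2^1 = 14.
  p1=F, p4=T: a clause becomes empty — 0.
  p1=F, p4=F: remaining (p2,p3,p5,p6) ∈ {(F,F,F,F); (F,F,T,F); (F,T,F,F); (F,T,T,F)} — 4.
Total: 3 + 14 + 0 + 4 = 21.

21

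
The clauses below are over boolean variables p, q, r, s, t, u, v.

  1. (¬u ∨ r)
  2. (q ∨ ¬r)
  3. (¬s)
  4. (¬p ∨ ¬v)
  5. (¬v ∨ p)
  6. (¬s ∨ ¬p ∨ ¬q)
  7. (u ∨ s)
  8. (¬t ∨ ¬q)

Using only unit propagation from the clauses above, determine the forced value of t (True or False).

False

(¬s) stands alone — s = False.
(s ∨ u): since s = False, the clause reduces to (u). u = True.
(r ∨ ¬u) with u = True leaves only r, so r = True.
(¬r ∨ q): since r = True, the clause reduces to (q). q = True.
In (¬t ∨ ¬q), ¬q is now false; ¬t must hold, so t = False.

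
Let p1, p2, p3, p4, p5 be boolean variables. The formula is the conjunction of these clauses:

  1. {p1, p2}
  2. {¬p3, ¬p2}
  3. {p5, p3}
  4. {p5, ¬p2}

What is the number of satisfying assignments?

10

Case analysis on p2 and p3:
  p2=T, p3=T: a clause becomes empty — 0.
  p2=T, p3=F: remaining (p1,p4,p5) ∈ {(F,F,T); (F,T,T); (T,F,T); (T,T,T)} — 4.
  p2=F, p3=T: remaining (p1,p4,p5) ∈ {(T,F,F); (T,F,T); (T,T,F); (T,T,T)} — 4.
  p2=F, p3=F: remaining (p1,p4,p5) ∈ {(T,F,T); (T,T,T)} — 2.
Total: 0 + 4 + 4 + 2 = 10.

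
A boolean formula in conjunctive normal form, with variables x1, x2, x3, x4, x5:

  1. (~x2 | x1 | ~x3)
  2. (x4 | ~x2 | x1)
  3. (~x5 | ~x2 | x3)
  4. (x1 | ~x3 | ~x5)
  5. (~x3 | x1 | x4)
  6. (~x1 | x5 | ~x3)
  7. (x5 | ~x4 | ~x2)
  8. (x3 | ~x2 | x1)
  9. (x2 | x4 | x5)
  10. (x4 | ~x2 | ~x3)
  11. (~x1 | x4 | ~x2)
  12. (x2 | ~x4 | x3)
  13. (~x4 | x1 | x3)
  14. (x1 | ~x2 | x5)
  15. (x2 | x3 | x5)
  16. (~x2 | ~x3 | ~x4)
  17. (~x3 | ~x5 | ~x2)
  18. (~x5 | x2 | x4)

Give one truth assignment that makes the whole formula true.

x1=T, x2=F, x3=T, x4=T, x5=T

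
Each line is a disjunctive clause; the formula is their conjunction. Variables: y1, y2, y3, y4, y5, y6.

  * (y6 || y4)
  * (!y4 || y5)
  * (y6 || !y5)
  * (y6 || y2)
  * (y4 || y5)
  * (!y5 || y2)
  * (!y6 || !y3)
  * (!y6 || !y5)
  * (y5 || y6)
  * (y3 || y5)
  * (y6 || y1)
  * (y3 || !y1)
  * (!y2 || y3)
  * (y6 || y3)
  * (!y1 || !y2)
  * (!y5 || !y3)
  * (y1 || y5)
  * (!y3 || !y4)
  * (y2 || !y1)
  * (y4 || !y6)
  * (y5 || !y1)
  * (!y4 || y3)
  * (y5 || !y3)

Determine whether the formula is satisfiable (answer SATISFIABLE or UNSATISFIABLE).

UNSATISFIABLE

y5 = True:
  propagation gives y6=True; an empty clause results — contradiction.
y5 = False:
  propagation gives y4=False; an empty clause results — contradiction.
Every branch closes, so no satisfying assignment exists.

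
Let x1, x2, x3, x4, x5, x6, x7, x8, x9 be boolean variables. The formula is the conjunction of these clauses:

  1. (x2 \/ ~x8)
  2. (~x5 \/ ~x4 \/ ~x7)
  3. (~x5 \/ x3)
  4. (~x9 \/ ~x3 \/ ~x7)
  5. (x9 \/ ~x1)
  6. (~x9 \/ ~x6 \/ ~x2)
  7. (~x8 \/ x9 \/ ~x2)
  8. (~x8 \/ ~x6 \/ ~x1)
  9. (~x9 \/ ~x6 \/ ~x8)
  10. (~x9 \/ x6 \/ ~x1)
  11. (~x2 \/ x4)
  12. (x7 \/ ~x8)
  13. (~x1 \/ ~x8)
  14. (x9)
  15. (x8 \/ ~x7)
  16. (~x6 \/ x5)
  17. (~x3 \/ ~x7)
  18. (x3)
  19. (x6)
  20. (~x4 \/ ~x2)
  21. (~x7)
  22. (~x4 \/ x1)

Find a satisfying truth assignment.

x1=False, x2=False, x3=True, x4=False, x5=True, x6=True, x7=False, x8=False, x9=True

The clause (x9) is unit: x9 must be True.
Unit propagation: (x3) forces x3 = True.
Unit propagation: (~x7) forces x7 = False.
The clause (~x8) is unit: x8 must be False.
The clause (x6) is unit: x6 must be True.
Unit propagation: (~x2) forces x2 = False.
The clause (x5) is unit: x5 must be True.
Pure literal: x4 appears only negated; assign x4 = False.
x1 is now unconstrained; take x1 = False.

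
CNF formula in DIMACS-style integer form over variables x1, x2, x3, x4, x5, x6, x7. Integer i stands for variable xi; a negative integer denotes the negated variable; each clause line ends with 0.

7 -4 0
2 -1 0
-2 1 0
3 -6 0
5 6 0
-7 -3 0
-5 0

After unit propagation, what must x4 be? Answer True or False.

False

(~x5) stands alone — x5 = False.
(x6 \/ x5) with x5 = False leaves only x6, so x6 = True.
(x3 \/ ~x6): since x6 = True, the clause reduces to (x3). x3 = True.
From (~x7 \/ ~x3) and x3 = True: x7 = False.
(x7 \/ ~x4): since x7 = False, the clause reduces to (~x4). x4 = False.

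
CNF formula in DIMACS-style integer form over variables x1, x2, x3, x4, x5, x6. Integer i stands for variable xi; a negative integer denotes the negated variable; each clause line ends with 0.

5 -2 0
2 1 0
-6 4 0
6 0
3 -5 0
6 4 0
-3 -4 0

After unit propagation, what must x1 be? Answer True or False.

True

(x6) is a unit clause: x6 = True.
In (~x6 | x4), ~x6 is now false; x4 must hold, so x4 = True.
(~x4 | ~x3) with x4 = True leaves only ~x3, so x3 = False.
(x3 | ~x5): since x3 = False, the clause reduces to (~x5). x5 = False.
(~x2 | x5) with x5 = False leaves only ~x2, so x2 = False.
(x2 | x1) with x2 = False leaves only x1, so x1 = True.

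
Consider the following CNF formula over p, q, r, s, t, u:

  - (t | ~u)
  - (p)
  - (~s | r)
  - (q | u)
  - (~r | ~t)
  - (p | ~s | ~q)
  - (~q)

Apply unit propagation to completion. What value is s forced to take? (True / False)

False

(p) is a unit clause: p = True.
(~q) is a unit clause: q = False.
(u | q) with q = False leaves only u, so u = True.
In (~u | t), ~u is now false; t must hold, so t = True.
(~r | ~t) with t = True leaves only ~r, so r = False.
From (r | ~s) and r = False: s = False.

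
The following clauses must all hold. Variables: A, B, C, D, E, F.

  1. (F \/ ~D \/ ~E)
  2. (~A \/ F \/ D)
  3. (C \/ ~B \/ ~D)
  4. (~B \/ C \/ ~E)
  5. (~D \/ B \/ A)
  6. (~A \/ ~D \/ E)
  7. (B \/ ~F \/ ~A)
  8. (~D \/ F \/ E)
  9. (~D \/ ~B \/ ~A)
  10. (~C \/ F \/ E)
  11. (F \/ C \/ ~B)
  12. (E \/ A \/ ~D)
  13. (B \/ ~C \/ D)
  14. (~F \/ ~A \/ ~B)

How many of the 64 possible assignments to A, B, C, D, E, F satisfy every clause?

9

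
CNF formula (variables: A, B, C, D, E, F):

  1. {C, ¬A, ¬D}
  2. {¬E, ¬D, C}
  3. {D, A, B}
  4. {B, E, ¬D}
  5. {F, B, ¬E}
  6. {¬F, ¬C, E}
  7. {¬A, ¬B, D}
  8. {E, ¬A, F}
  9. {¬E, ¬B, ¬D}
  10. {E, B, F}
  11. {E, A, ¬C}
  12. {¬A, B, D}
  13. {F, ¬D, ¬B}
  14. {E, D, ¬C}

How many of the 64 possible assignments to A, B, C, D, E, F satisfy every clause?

9

Case analysis on D and E:
  D=T, E=T: remaining (A,B,C,F) ∈ {(F,F,T,T); (T,F,T,T)} — 2.
  D=T, E=F: remaining (A,B,C,F) ∈ {(F,T,F,T)} — 1.
  D=F, E=T: remaining (A,B,C,F) ∈ {(F,T,F,F); (F,T,F,T); (F,T,T,F); (F,T,T,T)} — 4.
  D=F, E=F: remaining (A,B,C,F) ∈ {(F,T,F,F); (F,T,F,T)} — 2.
Total: 2 + 1 + 4 + 2 = 9.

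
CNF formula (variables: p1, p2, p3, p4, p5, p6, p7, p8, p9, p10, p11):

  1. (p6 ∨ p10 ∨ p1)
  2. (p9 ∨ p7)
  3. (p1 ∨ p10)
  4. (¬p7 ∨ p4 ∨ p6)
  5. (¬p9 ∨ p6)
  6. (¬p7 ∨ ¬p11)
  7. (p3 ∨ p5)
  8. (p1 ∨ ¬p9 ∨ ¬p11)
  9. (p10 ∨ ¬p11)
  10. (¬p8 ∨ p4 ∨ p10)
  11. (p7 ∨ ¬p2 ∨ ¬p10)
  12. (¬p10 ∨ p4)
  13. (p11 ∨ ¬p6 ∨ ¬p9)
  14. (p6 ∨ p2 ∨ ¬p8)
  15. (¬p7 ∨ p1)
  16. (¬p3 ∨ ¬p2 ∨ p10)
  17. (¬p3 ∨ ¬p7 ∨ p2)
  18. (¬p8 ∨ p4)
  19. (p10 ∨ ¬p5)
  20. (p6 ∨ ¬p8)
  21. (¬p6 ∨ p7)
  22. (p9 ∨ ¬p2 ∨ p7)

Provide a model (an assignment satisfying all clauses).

p1 = 1, p2 = 0, p3 = 0, p4 = 1, p5 = 1, p6 = 0, p7 = 1, p8 = 0, p9 = 0, p10 = 1, p11 = 0

Check each clause:
  1. (p1 ∨ p6 ∨ p10) — p1 is true.
  2. (p7 ∨ p9) — p7 is true.
  3. (p10 ∨ p1) — p1 is true.
  4. (¬p7 ∨ p6 ∨ p4) — p4 is true.
  5. (¬p9 ∨ p6) — ¬p9 is true.
  6. (¬p11 ∨ ¬p7) — ¬p11 is true.
  7. (p5 ∨ p3) — p5 is true.
  8. (¬p9 ∨ p1 ∨ ¬p11) — p1 is true.
  9. (¬p11 ∨ p10) — p10 is true.
  10. (p10 ∨ p4 ∨ ¬p8) — ¬p8 is true.
  11. (¬p2 ∨ ¬p10 ∨ p7) — ¬p2 is true.
  12. (¬p10 ∨ p4) — p4 is true.
  13. (¬p9 ∨ p11 ∨ ¬p6) — ¬p6 is true.
  14. (¬p8 ∨ p6 ∨ p2) — ¬p8 is true.
  15. (¬p7 ∨ p1) — p1 is true.
  16. (p10 ∨ ¬p2 ∨ ¬p3) — p10 is true.
  17. (p2 ∨ ¬p3 ∨ ¬p7) — ¬p3 is true.
  18. (p4 ∨ ¬p8) — ¬p8 is true.
  19. (p10 ∨ ¬p5) — p10 is true.
  20. (p6 ∨ ¬p8) — ¬p8 is true.
  21. (¬p6 ∨ p7) — ¬p6 is true.
  22. (¬p2 ∨ p7 ∨ p9) — ¬p2 is true.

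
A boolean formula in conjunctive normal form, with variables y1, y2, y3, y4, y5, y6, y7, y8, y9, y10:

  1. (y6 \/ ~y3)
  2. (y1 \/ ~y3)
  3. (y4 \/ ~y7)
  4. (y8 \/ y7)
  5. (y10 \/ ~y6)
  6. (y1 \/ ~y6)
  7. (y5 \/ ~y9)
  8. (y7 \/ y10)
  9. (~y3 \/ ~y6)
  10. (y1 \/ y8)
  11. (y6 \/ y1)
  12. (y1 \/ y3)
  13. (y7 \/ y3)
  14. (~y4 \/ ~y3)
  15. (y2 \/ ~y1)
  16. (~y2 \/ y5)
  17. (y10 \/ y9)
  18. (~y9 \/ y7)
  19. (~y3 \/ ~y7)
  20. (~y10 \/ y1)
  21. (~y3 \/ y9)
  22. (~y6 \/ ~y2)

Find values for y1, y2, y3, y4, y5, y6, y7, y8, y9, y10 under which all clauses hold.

y1 = True, y2 = True, y3 = False, y4 = True, y5 = True, y6 = False, y7 = True, y8 = False, y9 = False, y10 = True

y5 occurs only positively in the remaining clauses — set y5 = True.
Try y1 = True.
  then y2 is forced to True.
  then y6 is forced to False.
  then y3 is forced to False.
  then y7 is forced to True.
  then y4 is forced to True.
For the remaining variables, y8 = False, y9 = False, y10 = True works.
Check each clause:
  1. (y6 \/ ~y3) — ~y3 is true.
  2. (~y3 \/ y1) — y1 is true.
  3. (~y7 \/ y4) — y4 is true.
  4. (y8 \/ y7) — y7 is true.
  5. (y10 \/ ~y6) — y10 is true.
  6. (~y6 \/ y1) — y1 is true.
  7. (~y9 \/ y5) — y5 is true.
  8. (y7 \/ y10) — y10 is true.
  9. (~y3 \/ ~y6) — ~y6 is true.
  10. (y8 \/ y1) — y1 is true.
  11. (y6 \/ y1) — y1 is true.
  12. (y3 \/ y1) — y1 is true.
  13. (y7 \/ y3) — y7 is true.
  14. (~y3 \/ ~y4) — ~y3 is true.
  15. (y2 \/ ~y1) — y2 is true.
  16. (y5 \/ ~y2) — y5 is true.
  17. (y9 \/ y10) — y10 is true.
  18. (y7 \/ ~y9) — y7 is true.
  19. (~y3 \/ ~y7) — ~y3 is true.
  20. (y1 \/ ~y10) — y1 is true.
  21. (~y3 \/ y9) — ~y3 is true.
  22. (~y2 \/ ~y6) — ~y6 is true.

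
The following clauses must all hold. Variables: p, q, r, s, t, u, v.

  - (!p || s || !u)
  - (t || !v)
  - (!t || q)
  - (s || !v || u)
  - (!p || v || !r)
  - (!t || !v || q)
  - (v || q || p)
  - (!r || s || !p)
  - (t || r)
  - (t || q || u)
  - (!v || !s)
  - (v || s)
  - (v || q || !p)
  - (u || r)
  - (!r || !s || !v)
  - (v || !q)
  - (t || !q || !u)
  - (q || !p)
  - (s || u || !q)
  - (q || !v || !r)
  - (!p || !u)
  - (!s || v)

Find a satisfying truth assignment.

p=F  q=T  r=F  s=F  t=T  u=T  v=T

Check each clause:
  1. (!p || !u || s) — !p is true.
  2. (!v || t) — t is true.
  3. (!t || q) — q is true.
  4. (s || u || !v) — u is true.
  5. (!r || !p || v) — !r is true.
  6. (q || !v || !t) — q is true.
  7. (p || v || q) — q is true.
  8. (!p || s || !r) — !r is true.
  9. (t || r) — t is true.
  10. (t || u || q) — q is true.
  11. (!v || !s) — !s is true.
  12. (s || v) — v is true.
  13. (q || v || !p) — q is true.
  14. (u || r) — u is true.
  15. (!r || !v || !s) — !s is true.
  16. (!q || v) — v is true.
  17. (!q || t || !u) — t is true.
  18. (!p || q) — q is true.
  19. (s || !q || u) — u is true.
  20. (!v || !r || q) — q is true.
  21. (!p || !u) — !p is true.
  22. (v || !s) — !s is true.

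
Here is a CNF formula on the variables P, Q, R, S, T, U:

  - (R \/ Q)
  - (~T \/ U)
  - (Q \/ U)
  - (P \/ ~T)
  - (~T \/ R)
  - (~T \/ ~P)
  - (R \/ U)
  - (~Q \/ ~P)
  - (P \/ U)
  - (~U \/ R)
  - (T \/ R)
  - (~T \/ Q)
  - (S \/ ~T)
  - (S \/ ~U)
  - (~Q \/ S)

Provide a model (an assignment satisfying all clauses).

P=False, Q=True, R=True, S=True, T=False, U=True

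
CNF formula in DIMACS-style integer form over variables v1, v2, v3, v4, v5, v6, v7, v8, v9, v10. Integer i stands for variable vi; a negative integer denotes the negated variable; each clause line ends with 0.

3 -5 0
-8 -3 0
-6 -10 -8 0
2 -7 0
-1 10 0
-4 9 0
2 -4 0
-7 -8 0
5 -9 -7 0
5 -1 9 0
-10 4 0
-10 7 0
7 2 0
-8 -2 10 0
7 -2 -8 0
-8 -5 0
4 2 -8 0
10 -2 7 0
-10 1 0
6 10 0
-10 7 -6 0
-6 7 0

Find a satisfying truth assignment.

v8 occurs only negated in the remaining clauses — set v8 = False.
Try v1 = False.
  then v10 is forced to False.
  then v6 is forced to True.
  then v7 is forced to True.
  then v2 is forced to True.
For the remaining variables, v3 = False, v4 = False, v5 = False, v9 = False works.
Every clause has at least one true literal under this assignment.

v1=0  v2=1  v3=0  v4=0  v5=0  v6=1  v7=1  v8=0  v9=0  v10=0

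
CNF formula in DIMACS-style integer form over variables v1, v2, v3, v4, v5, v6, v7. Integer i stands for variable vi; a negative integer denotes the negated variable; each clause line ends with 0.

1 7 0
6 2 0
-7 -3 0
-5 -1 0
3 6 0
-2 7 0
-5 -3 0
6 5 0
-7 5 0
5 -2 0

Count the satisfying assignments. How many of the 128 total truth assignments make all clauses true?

8

Split on v5, then v7.
  v5=T, v7=T: remaining (v1,v2,v3,v4,v6) ∈ {(F,F,F,F,T); (F,F,F,T,T); (F,T,F,F,T); (F,T,F,T,T)} — 4.
  v5=T, v7=F: a clause becomes empty — 0.
  v5=F, v7=T: a clause becomes empty — 0.
  v5=F, v7=F: remaining (v1,v2,v3,v4,v6) ∈ {(T,F,F,F,T); (T,F,F,T,T); (T,F,T,F,T); (T,F,T,T,T)} — 4.
Total: 4 + 0 + 0 + 4 = 8.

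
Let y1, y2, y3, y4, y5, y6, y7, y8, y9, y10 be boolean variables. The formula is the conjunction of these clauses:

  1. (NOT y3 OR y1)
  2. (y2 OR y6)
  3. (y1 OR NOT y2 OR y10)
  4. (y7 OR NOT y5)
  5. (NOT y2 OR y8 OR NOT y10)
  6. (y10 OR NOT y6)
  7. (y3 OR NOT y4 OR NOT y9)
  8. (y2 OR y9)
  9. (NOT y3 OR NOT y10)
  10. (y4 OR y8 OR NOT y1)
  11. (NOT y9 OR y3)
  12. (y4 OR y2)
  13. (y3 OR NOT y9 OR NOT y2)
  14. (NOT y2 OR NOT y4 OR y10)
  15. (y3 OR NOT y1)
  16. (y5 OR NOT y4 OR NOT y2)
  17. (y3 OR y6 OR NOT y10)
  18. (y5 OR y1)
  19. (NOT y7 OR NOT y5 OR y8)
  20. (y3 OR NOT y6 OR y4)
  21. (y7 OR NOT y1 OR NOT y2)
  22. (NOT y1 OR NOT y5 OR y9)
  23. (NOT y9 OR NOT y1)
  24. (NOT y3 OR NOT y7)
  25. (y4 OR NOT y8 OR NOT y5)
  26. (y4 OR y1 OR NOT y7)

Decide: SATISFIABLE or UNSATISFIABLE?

SATISFIABLE

Branch on y1: take y1 = False.
  then y3 is forced to False.
  then y9 is forced to False.
  then y2 is forced to True.
  then y10 is forced to True.
  then y8 is forced to True.
  then y6 is forced to True.
  then y5 is forced to True.
  then y7 is forced to True.
  then y4 is forced to True.
Every clause has at least one true literal under this assignment.
So y1=0, y2=1, y3=0, y4=1, y5=1, y6=1, y7=1, y8=1, y9=0, y10=1 is a satisfying assignment.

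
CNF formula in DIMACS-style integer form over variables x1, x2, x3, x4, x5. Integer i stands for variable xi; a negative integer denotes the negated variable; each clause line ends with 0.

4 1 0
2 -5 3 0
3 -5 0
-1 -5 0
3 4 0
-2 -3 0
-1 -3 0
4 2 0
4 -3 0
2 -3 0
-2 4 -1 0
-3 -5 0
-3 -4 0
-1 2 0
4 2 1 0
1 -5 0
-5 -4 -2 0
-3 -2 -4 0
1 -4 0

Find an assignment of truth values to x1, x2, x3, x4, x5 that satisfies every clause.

x1=True, x2=True, x3=False, x4=True, x5=False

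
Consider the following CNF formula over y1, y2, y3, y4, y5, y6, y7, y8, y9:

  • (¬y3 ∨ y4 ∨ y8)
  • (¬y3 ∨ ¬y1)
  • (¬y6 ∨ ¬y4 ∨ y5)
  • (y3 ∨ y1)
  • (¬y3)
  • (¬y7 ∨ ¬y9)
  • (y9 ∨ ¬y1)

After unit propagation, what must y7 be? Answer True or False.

(¬y3) is a unit clause: y3 = False.
(y3 ∨ y1) with y3 = False leaves only y1, so y1 = True.
In (y9 ∨ ¬y1), ¬y1 is now false; y9 must hold, so y9 = True.
From (¬y7 ∨ ¬y9) and y9 = True: y7 = False.

False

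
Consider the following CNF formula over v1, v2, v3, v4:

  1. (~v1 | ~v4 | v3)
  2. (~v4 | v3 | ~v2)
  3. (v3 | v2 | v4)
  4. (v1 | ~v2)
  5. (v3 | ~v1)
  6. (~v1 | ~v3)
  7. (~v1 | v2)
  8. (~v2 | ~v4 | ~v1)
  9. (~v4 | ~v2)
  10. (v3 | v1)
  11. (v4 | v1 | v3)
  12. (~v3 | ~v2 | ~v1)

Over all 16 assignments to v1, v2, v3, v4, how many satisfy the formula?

2

The models are:
  v1=0 v2=0 v3=1 v4=0
  v1=0 v2=0 v3=1 v4=1
That's 2 in total.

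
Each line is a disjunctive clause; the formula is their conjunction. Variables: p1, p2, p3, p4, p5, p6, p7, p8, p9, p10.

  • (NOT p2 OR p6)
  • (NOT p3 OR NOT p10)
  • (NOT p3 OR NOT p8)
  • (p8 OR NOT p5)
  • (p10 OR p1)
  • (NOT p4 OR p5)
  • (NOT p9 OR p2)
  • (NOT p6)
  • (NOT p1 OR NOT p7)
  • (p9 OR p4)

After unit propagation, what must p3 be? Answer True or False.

Unit clause (NOT p6) sets p6 = False.
From (NOT p2 OR p6) and p6 = False: p2 = False.
(NOT p9 OR p2) with p2 = False leaves only NOT p9, so p9 = False.
From (p9 OR p4) and p9 = False: p4 = True.
(NOT p4 OR p5): since p4 = True, the clause reduces to (p5). p5 = True.
From (p8 OR NOT p5) and p5 = True: p8 = True.
(NOT p3 OR NOT p8) with p8 = True leaves only NOT p3, so p3 = False.

False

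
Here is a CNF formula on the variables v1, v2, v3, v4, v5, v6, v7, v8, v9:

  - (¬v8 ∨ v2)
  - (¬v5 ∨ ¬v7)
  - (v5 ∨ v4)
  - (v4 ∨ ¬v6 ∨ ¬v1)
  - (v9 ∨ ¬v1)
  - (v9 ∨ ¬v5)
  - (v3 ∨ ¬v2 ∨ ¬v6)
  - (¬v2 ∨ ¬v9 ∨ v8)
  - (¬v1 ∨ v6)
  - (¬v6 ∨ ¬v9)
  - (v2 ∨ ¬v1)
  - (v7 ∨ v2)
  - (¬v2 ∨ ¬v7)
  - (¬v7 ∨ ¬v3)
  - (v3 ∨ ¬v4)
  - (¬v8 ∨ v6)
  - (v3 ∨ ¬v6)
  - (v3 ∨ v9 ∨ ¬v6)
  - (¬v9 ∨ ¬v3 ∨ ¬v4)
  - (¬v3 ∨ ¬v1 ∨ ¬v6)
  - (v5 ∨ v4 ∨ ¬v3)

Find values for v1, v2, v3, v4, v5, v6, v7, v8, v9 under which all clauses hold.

v1=F, v2=T, v3=T, v4=T, v5=F, v6=T, v7=F, v8=T, v9=F

v1 occurs only negated in the remaining clauses — set v1 = False.
Branch on v2: take v2 = True.
  then v7 is forced to False.
Set v3 = True and propagate.
Try v4 = True.
  then v9 is forced to False.
  then v5 is forced to False.
The remaining clauses are satisfied by v6 = True, v8 = True.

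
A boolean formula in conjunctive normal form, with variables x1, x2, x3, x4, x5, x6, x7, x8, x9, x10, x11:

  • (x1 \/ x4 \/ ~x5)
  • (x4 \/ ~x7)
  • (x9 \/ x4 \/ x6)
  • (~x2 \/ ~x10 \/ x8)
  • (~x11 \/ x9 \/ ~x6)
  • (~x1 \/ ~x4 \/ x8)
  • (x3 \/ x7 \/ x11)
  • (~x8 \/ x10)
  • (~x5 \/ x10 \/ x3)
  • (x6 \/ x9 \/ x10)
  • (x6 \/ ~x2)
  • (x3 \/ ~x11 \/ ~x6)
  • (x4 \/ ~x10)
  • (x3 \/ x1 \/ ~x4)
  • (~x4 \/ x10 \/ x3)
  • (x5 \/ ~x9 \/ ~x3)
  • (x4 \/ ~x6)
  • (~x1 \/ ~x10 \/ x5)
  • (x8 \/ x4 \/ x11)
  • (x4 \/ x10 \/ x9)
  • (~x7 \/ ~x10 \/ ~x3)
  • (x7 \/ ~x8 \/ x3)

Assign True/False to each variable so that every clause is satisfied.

Pure literal: x2 appears only negated; assign x2 = False.
Try x1 = False.
Try x3 = True.
For the remaining variables, x4 = True, x5 = False, x6 = False, x7 = False, x8 = False, x9 = False, x10 = True, x11 = True works.

x1 = False, x2 = False, x3 = True, x4 = True, x5 = False, x6 = False, x7 = False, x8 = False, x9 = False, x10 = True, x11 = True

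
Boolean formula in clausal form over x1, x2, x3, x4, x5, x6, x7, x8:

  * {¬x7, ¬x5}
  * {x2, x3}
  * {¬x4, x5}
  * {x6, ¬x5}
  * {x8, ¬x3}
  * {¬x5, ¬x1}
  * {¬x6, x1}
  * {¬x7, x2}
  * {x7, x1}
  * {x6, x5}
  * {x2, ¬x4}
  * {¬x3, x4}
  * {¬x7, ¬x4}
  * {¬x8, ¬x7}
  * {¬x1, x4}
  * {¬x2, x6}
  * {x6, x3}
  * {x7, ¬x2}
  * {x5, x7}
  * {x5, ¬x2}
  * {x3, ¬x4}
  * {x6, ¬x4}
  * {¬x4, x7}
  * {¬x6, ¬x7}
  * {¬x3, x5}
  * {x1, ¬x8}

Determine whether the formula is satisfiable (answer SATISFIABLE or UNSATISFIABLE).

x7 = True:
  propagation gives x5=False, x4=False, x2=True; an empty clause results — contradiction.
x7 = False:
  propagation gives x1=True, x5=False; an empty clause results — contradiction.
Every branch closes, so no satisfying assignment exists.

UNSATISFIABLE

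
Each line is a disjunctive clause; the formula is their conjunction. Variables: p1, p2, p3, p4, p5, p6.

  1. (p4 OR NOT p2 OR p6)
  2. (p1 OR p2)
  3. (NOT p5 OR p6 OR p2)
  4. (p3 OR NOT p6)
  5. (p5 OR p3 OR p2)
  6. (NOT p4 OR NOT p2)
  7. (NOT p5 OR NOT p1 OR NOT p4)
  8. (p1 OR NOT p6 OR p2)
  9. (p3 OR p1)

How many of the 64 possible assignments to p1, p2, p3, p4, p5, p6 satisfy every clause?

9

Case analysis on p2 and p1:
  p2=1, p1=1: remaining (p3,p4,p5,p6) ∈ {(1,0,0,1); (1,0,1,1)} — 2.
  p2=1, p1=0: remaining (p3,p4,p5,p6) ∈ {(1,0,0,1); (1,0,1,1)} — 2.
  p2=0, p1=1: 5 of the 16 assignments to (p3,p4,p5,p6) work.
  p2=0, p1=0: a clause becomes empty — 0.
Total: 2 + 2 + 5 + 0 = 9.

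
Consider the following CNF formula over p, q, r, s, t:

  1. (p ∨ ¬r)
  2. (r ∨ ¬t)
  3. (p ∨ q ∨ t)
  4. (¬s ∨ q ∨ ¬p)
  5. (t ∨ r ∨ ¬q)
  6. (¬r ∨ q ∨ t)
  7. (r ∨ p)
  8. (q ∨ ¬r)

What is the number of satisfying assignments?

5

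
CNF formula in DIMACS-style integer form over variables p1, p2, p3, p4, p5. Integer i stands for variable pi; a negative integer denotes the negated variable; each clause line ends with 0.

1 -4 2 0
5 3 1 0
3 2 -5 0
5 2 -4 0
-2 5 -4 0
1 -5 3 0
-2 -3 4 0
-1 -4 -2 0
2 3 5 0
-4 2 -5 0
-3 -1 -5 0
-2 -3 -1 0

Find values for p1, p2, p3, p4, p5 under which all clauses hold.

Try p1 = False.
Try p2 = False.
  then p4 is forced to False.
For the remaining variables, p3 = True, p5 = True works.
Every clause has at least one true literal under this assignment.
Check each clause:
  1. {p2, p1, ¬p4} — ¬p4 is true.
  2. {p5, p3, p1} — p3 is true.
  3. {¬p5, p3, p2} — p3 is true.
  4. {p5, p2, ¬p4} — ¬p4 is true.
  5. {¬p2, p5, ¬p4} — ¬p4 is true.
  6. {p1, ¬p5, p3} — p3 is true.
  7. {¬p3, p4, ¬p2} — ¬p2 is true.
  8. {¬p2, ¬p4, ¬p1} — ¬p4 is true.
  9. {p3, p2, p5} — p3 is true.
  10. {¬p4, ¬p5, p2} — ¬p4 is true.
  11. {¬p5, ¬p3, ¬p1} — ¬p1 is true.
  12. {¬p3, ¬p1, ¬p2} — ¬p1 is true.

p1 = 0  p2 = 0  p3 = 1  p4 = 0  p5 = 1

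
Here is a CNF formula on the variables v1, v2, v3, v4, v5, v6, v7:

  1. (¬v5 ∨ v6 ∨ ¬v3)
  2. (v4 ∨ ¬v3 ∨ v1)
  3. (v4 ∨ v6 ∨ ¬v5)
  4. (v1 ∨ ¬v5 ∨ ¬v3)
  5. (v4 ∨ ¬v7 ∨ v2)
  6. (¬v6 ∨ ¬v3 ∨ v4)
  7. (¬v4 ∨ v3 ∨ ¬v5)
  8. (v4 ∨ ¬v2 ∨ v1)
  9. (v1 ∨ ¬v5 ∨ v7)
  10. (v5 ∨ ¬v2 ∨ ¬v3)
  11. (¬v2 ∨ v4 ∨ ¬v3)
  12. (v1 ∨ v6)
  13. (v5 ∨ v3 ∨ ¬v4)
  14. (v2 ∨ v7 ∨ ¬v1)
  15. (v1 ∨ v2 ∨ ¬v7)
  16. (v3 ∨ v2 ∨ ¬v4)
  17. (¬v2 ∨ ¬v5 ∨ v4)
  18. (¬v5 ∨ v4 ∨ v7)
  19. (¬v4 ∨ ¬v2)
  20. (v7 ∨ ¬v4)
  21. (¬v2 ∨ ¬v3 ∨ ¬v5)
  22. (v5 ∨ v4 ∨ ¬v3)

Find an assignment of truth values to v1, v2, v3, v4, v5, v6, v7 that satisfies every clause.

v1=False, v2=False, v3=False, v4=False, v5=False, v6=True, v7=False

Check each clause:
  1. (v6 ∨ ¬v3 ∨ ¬v5) — ¬v5 is true.
  2. (v1 ∨ v4 ∨ ¬v3) — ¬v3 is true.
  3. (v6 ∨ ¬v5 ∨ v4) — ¬v5 is true.
  4. (¬v5 ∨ v1 ∨ ¬v3) — ¬v5 is true.
  5. (v2 ∨ ¬v7 ∨ v4) — ¬v7 is true.
  6. (¬v3 ∨ ¬v6 ∨ v4) — ¬v3 is true.
  7. (¬v4 ∨ v3 ∨ ¬v5) — ¬v5 is true.
  8. (v1 ∨ v4 ∨ ¬v2) — ¬v2 is true.
  9. (v7 ∨ ¬v5 ∨ v1) — ¬v5 is true.
  10. (¬v3 ∨ v5 ∨ ¬v2) — ¬v3 is true.
  11. (¬v3 ∨ ¬v2 ∨ v4) — ¬v3 is true.
  12. (v6 ∨ v1) — v6 is true.
  13. (¬v4 ∨ v5 ∨ v3) — ¬v4 is true.
  14. (v7 ∨ ¬v1 ∨ v2) — ¬v1 is true.
  15. (¬v7 ∨ v2 ∨ v1) — ¬v7 is true.
  16. (v2 ∨ ¬v4 ∨ v3) — ¬v4 is true.
  17. (¬v2 ∨ ¬v5 ∨ v4) — ¬v5 is true.
  18. (v4 ∨ ¬v5 ∨ v7) — ¬v5 is true.
  19. (¬v2 ∨ ¬v4) — ¬v4 is true.
  20. (v7 ∨ ¬v4) — ¬v4 is true.
  21. (¬v2 ∨ ¬v5 ∨ ¬v3) — ¬v5 is true.
  22. (v4 ∨ ¬v3 ∨ v5) — ¬v3 is true.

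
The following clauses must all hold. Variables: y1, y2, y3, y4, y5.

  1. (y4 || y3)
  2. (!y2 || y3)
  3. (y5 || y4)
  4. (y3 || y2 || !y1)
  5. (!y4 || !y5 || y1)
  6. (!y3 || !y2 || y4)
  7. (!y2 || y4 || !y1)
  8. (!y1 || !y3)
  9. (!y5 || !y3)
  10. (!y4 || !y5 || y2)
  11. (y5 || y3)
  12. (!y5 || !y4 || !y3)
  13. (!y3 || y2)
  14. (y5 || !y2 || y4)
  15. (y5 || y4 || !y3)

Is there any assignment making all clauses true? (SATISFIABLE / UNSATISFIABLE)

SATISFIABLE

Branch on y1: take y1 = False.
Branch on y2: take y2 = True.
  then y3 is forced to True.
  then y4 is forced to True.
  then y5 is forced to False.
So y1=F, y2=T, y3=T, y4=T, y5=F is a satisfying assignment.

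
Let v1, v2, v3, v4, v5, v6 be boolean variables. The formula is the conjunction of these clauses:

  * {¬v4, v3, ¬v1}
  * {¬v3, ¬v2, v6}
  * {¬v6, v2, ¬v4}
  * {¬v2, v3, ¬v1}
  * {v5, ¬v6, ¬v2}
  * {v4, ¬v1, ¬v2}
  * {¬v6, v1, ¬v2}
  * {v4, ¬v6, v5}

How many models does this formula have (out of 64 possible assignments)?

23

Case analysis on v2 and v6:
  v2=1, v6=1: remaining (v1,v3,v4,v5) ∈ {(1,1,1,1)} — 1.
  v2=1, v6=0: remaining (v1,v3,v4,v5) ∈ {(0,0,0,0); (0,0,0,1); (0,0,1,0); (0,0,1,1)} — 4.
  v2=0, v6=1: remaining (v1,v3,v4,v5) ∈ {(0,0,0,1); (0,1,0,1); (1,0,0,1); (1,1,0,1)} — 4.
  v2=0, v6=0: v5 free; 7 ways for (v1,v3,v4) × 2^1 = 14.
Total: 1 + 4 + 4 + 14 = 23.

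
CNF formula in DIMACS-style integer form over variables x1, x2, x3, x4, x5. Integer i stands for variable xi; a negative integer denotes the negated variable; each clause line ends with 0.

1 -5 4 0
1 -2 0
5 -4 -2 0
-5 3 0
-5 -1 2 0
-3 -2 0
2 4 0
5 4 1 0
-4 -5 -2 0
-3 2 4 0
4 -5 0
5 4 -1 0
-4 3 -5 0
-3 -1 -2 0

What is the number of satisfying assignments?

Satisfying assignments:
  x1=F x2=F x3=F x4=T x5=F
  x1=F x2=F x3=T x4=T x5=F
  x1=F x2=F x3=T x4=T x5=T
  x1=T x2=F x3=F x4=T x5=F
  x1=T x2=F x3=T x4=T x5=F
That's 5 in total.

5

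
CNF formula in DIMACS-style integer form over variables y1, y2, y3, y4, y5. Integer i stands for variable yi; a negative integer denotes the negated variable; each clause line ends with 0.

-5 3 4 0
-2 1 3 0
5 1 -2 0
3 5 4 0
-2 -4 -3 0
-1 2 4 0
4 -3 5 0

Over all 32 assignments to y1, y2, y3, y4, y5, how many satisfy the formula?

Split on y3, then y4.
  y3=T, y4=T: remaining (y1,y2,y5) ∈ {(F,F,F); (F,F,T); (T,F,F); (T,F,T)} — 4.
  y3=T, y4=F: remaining (y1,y2,y5) ∈ {(F,F,T); (F,T,T); (T,T,T)} — 3.
  y3=F, y4=T: y5 free; 3 ways for (y1,y2) × 2^1 = 6.
  y3=F, y4=F: a clause becomes empty — 0.
Total: 4 + 3 + 6 + 0 = 13.

13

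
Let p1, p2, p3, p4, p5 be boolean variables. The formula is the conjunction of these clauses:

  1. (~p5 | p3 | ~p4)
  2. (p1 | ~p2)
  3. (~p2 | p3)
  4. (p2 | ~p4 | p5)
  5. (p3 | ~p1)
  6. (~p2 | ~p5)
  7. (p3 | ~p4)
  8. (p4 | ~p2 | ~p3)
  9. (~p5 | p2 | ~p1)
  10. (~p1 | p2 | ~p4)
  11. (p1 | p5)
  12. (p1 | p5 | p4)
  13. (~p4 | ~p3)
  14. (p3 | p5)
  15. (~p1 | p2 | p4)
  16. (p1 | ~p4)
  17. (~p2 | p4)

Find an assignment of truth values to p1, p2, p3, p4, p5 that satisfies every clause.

Branch on p1: take p1 = False.
  then p2 is forced to False.
  then p5 is forced to True.
  then p4 is forced to False.
p3 is now unconstrained; take p3 = True.
Check each clause:
  1. (~p5 | ~p4 | p3) — p3 is true.
  2. (p1 | ~p2) — ~p2 is true.
  3. (p3 | ~p2) — p3 is true.
  4. (p2 | ~p4 | p5) — ~p4 is true.
  5. (~p1 | p3) — p3 is true.
  6. (~p2 | ~p5) — ~p2 is true.
  7. (p3 | ~p4) — p3 is true.
  8. (~p3 | ~p2 | p4) — ~p2 is true.
  9. (p2 | ~p5 | ~p1) — ~p1 is true.
  10. (~p1 | p2 | ~p4) — ~p4 is true.
  11. (p5 | p1) — p5 is true.
  12. (p5 | p4 | p1) — p5 is true.
  13. (~p3 | ~p4) — ~p4 is true.
  14. (p3 | p5) — p3 is true.
  15. (p2 | ~p1 | p4) — ~p1 is true.
  16. (p1 | ~p4) — ~p4 is true.
  17. (~p2 | p4) — ~p2 is true.

p1=0, p2=0, p3=1, p4=0, p5=1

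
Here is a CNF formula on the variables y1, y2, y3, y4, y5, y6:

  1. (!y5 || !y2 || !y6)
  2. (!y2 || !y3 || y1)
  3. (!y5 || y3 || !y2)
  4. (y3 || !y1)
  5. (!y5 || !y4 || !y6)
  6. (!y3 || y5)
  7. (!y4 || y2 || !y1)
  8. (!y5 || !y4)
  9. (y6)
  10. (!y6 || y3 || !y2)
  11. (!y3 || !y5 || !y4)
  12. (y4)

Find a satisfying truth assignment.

y1=False, y2=False, y3=False, y4=True, y5=False, y6=True

(y6) is a unit clause, so y6 = True.
The clause (y4) is unit: y4 must be True.
The clause (!y5) is unit: y5 must be False.
(!y3) is a unit clause, so y3 = False.
(!y1) is a unit clause, so y1 = False.
(!y2) is a unit clause, so y2 = False.
Every clause has at least one true literal under this assignment.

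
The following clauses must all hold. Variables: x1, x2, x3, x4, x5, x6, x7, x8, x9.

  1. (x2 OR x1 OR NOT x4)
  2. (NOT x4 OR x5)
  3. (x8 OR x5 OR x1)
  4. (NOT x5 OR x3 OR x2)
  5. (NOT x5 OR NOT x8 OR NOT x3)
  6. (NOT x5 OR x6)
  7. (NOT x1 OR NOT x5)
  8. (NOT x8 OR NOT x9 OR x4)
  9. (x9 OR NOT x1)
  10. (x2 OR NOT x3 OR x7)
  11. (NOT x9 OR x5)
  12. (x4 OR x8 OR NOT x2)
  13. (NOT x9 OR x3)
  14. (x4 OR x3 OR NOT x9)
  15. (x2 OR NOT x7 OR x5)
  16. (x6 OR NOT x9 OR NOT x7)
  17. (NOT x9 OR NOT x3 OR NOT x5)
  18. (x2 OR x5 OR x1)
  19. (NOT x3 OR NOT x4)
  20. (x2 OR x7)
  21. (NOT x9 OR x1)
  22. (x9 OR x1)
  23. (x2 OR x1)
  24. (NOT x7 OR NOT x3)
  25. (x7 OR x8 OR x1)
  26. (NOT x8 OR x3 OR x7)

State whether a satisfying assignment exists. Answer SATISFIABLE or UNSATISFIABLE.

x5 = True:
  propagation gives x6=True, x1=False, x9=False; an empty clause results — contradiction.
x5 = False:
  propagation gives x4=False, x9=False, x1=False; an empty clause results — contradiction.
Every branch closes, so no satisfying assignment exists.

UNSATISFIABLE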